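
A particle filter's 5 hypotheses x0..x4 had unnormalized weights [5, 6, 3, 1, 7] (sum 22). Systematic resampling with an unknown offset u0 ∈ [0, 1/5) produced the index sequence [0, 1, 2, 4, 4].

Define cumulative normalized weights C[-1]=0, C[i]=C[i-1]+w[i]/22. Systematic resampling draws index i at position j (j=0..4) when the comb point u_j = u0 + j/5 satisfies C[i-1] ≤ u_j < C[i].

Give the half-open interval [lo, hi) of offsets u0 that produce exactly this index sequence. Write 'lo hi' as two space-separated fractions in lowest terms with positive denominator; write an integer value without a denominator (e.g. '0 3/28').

1/10 1/5

C = [5/22, 1/2, 7/11, 15/22, 1]
j=0 picked index 0: u0 ∈ [0, 5/22)
j=1 picked index 1: u0 ∈ [3/110, 3/10)
j=2 picked index 2: u0 ∈ [1/10, 13/55)
j=3 picked index 4: u0 ∈ [9/110, 2/5)
j=4 picked index 4: u0 ∈ [-13/110, 1/5)
intersection: [1/10, 1/5)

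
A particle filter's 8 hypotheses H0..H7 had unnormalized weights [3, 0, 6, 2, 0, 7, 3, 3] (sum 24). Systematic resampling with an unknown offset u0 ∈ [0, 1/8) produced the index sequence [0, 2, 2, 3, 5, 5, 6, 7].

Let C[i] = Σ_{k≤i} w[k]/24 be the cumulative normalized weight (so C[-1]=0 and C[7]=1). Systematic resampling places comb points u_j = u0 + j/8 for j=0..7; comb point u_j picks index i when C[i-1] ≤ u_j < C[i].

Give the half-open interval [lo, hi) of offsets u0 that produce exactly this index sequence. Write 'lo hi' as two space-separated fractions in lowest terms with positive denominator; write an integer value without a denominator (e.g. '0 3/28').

C = [1/8, 1/8, 3/8, 11/24, 11/24, 3/4, 7/8, 1]
j=0 picked index 0: u0 ∈ [0, 1/8)
j=1 picked index 2: u0 ∈ [0, 1/4)
j=2 picked index 2: u0 ∈ [-1/8, 1/8)
j=3 picked index 3: u0 ∈ [0, 1/12)
j=4 picked index 5: u0 ∈ [-1/24, 1/4)
j=5 picked index 5: u0 ∈ [-1/6, 1/8)
j=6 picked index 6: u0 ∈ [0, 1/8)
j=7 picked index 7: u0 ∈ [0, 1/8)
intersection: [0, 1/12)

0 1/12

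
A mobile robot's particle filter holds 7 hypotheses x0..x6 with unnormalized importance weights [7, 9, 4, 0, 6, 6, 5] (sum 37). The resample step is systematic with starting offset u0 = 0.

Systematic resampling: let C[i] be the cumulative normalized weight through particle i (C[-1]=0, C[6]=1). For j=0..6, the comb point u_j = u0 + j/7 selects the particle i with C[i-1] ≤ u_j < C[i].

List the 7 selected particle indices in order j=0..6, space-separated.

C = [7/37, 16/37, 20/37, 20/37, 26/37, 32/37, 1]
j=0: u_0=0 ∈ [0, 7/37) → index 0
j=1: u_1=1/7 ∈ [0, 7/37) → index 0
j=2: u_2=2/7 ∈ [7/37, 16/37) → index 1
j=3: u_3=3/7 ∈ [7/37, 16/37) → index 1
j=4: u_4=4/7 ∈ [20/37, 26/37) → index 4
j=5: u_5=5/7 ∈ [26/37, 32/37) → index 5
j=6: u_6=6/7 ∈ [26/37, 32/37) → index 5

0 0 1 1 4 5 5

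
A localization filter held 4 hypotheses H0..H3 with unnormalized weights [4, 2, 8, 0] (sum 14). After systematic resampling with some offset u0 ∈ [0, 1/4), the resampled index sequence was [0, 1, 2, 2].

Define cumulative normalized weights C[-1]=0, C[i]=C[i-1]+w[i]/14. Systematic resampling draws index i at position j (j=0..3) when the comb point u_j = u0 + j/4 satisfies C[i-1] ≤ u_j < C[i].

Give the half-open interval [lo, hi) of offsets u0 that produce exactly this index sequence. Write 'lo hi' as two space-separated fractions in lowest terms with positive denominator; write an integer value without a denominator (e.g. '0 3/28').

1/28 5/28

C = [2/7, 3/7, 1, 1]
j=0 picked index 0: u0 ∈ [0, 2/7)
j=1 picked index 1: u0 ∈ [1/28, 5/28)
j=2 picked index 2: u0 ∈ [-1/14, 1/2)
j=3 picked index 2: u0 ∈ [-9/28, 1/4)
intersection: [1/28, 5/28)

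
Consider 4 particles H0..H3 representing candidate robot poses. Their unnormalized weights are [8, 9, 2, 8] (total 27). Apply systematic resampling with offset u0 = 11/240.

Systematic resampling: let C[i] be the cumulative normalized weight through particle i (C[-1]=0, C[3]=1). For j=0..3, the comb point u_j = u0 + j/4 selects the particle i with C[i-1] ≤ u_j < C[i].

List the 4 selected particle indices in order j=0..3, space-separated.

0 0 1 3

C = [8/27, 17/27, 19/27, 1]
j=0: u_0=11/240 ∈ [0, 8/27) → index 0
j=1: u_1=71/240 ∈ [0, 8/27) → index 0
j=2: u_2=131/240 ∈ [8/27, 17/27) → index 1
j=3: u_3=191/240 ∈ [19/27, 1) → index 3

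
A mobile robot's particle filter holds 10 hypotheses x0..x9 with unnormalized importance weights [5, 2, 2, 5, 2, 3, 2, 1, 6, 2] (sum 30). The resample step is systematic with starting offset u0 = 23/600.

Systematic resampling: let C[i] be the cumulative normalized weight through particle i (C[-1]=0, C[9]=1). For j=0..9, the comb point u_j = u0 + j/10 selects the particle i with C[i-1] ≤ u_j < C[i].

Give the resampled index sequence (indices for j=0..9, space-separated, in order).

0 0 2 3 3 5 6 8 8 9

C = [1/6, 7/30, 3/10, 7/15, 8/15, 19/30, 7/10, 11/15, 14/15, 1]
j=0: u_0=23/600 ∈ [0, 1/6) → index 0
j=1: u_1=83/600 ∈ [0, 1/6) → index 0
j=2: u_2=143/600 ∈ [7/30, 3/10) → index 2
j=3: u_3=203/600 ∈ [3/10, 7/15) → index 3
j=4: u_4=263/600 ∈ [3/10, 7/15) → index 3
j=5: u_5=323/600 ∈ [8/15, 19/30) → index 5
j=6: u_6=383/600 ∈ [19/30, 7/10) → index 6
j=7: u_7=443/600 ∈ [11/15, 14/15) → index 8
j=8: u_8=503/600 ∈ [11/15, 14/15) → index 8
j=9: u_9=563/600 ∈ [14/15, 1) → index 9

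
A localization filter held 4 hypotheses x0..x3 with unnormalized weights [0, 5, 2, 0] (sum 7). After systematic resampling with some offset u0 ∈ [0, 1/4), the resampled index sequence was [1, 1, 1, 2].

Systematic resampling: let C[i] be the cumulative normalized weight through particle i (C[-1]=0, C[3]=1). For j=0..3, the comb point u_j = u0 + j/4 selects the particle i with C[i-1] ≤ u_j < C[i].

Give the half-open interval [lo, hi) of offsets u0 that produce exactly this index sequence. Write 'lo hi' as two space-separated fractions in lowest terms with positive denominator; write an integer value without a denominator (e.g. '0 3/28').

0 3/14

C = [0, 5/7, 1, 1]
j=0 picked index 1: u0 ∈ [0, 5/7)
j=1 picked index 1: u0 ∈ [-1/4, 13/28)
j=2 picked index 1: u0 ∈ [-1/2, 3/14)
j=3 picked index 2: u0 ∈ [-1/28, 1/4)
intersection: [0, 3/14)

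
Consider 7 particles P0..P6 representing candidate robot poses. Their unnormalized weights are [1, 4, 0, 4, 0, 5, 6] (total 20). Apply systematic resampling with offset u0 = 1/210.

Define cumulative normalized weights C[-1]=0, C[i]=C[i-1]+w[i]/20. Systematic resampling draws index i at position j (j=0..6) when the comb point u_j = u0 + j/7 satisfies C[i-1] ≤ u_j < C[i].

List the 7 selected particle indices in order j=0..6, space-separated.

0 1 3 3 5 6 6

C = [1/20, 1/4, 1/4, 9/20, 9/20, 7/10, 1]
j=0: u_0=1/210 ∈ [0, 1/20) → index 0
j=1: u_1=31/210 ∈ [1/20, 1/4) → index 1
j=2: u_2=61/210 ∈ [1/4, 9/20) → index 3
j=3: u_3=13/30 ∈ [1/4, 9/20) → index 3
j=4: u_4=121/210 ∈ [9/20, 7/10) → index 5
j=5: u_5=151/210 ∈ [7/10, 1) → index 6
j=6: u_6=181/210 ∈ [7/10, 1) → index 6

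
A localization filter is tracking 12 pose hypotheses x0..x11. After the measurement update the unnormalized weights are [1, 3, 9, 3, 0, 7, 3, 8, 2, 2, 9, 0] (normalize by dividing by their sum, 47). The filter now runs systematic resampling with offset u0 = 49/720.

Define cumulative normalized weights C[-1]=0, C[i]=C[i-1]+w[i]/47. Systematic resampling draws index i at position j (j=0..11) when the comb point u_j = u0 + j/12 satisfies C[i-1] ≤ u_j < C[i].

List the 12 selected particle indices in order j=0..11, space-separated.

1 2 2 3 5 5 7 7 8 10 10 10

C = [1/47, 4/47, 13/47, 16/47, 16/47, 23/47, 26/47, 34/47, 36/47, 38/47, 1, 1]
j=0: u_0=49/720 ∈ [1/47, 4/47) → index 1
j=1: u_1=109/720 ∈ [4/47, 13/47) → index 2
j=2: u_2=169/720 ∈ [4/47, 13/47) → index 2
j=3: u_3=229/720 ∈ [13/47, 16/47) → index 3
j=4: u_4=289/720 ∈ [16/47, 23/47) → index 5
j=5: u_5=349/720 ∈ [16/47, 23/47) → index 5
j=6: u_6=409/720 ∈ [26/47, 34/47) → index 7
j=7: u_7=469/720 ∈ [26/47, 34/47) → index 7
j=8: u_8=529/720 ∈ [34/47, 36/47) → index 8
j=9: u_9=589/720 ∈ [38/47, 1) → index 10
j=10: u_10=649/720 ∈ [38/47, 1) → index 10
j=11: u_11=709/720 ∈ [38/47, 1) → index 10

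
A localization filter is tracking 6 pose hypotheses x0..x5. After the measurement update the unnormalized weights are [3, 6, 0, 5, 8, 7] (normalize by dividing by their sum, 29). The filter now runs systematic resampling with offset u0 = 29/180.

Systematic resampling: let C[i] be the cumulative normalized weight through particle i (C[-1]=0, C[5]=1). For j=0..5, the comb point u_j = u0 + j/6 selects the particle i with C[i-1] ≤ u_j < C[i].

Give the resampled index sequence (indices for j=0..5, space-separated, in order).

1 3 4 4 5 5

C = [3/29, 9/29, 9/29, 14/29, 22/29, 1]
j=0: u_0=29/180 ∈ [3/29, 9/29) → index 1
j=1: u_1=59/180 ∈ [9/29, 14/29) → index 3
j=2: u_2=89/180 ∈ [14/29, 22/29) → index 4
j=3: u_3=119/180 ∈ [14/29, 22/29) → index 4
j=4: u_4=149/180 ∈ [22/29, 1) → index 5
j=5: u_5=179/180 ∈ [22/29, 1) → index 5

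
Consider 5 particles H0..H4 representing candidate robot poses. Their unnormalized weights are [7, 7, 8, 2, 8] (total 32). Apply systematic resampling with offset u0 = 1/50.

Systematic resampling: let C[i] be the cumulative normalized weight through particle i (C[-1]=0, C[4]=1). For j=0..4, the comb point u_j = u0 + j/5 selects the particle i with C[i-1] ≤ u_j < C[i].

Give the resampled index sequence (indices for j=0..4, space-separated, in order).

C = [7/32, 7/16, 11/16, 3/4, 1]
j=0: u_0=1/50 ∈ [0, 7/32) → index 0
j=1: u_1=11/50 ∈ [7/32, 7/16) → index 1
j=2: u_2=21/50 ∈ [7/32, 7/16) → index 1
j=3: u_3=31/50 ∈ [7/16, 11/16) → index 2
j=4: u_4=41/50 ∈ [3/4, 1) → index 4

0 1 1 2 4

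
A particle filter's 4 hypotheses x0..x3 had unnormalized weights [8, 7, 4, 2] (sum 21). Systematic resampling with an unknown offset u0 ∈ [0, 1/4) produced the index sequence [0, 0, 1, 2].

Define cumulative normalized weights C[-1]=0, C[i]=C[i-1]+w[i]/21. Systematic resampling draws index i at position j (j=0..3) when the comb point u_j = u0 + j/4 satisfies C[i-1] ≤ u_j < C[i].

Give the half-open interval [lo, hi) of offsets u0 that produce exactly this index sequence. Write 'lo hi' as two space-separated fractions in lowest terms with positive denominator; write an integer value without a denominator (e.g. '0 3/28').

C = [8/21, 5/7, 19/21, 1]
j=0 picked index 0: u0 ∈ [0, 8/21)
j=1 picked index 0: u0 ∈ [-1/4, 11/84)
j=2 picked index 1: u0 ∈ [-5/42, 3/14)
j=3 picked index 2: u0 ∈ [-1/28, 13/84)
intersection: [0, 11/84)

0 11/84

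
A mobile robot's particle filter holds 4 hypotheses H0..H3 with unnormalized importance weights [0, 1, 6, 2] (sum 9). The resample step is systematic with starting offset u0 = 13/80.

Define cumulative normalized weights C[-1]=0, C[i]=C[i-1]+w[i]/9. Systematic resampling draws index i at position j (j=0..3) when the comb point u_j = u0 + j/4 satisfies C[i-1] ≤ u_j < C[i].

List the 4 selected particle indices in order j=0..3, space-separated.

C = [0, 1/9, 7/9, 1]
j=0: u_0=13/80 ∈ [1/9, 7/9) → index 2
j=1: u_1=33/80 ∈ [1/9, 7/9) → index 2
j=2: u_2=53/80 ∈ [1/9, 7/9) → index 2
j=3: u_3=73/80 ∈ [7/9, 1) → index 3

2 2 2 3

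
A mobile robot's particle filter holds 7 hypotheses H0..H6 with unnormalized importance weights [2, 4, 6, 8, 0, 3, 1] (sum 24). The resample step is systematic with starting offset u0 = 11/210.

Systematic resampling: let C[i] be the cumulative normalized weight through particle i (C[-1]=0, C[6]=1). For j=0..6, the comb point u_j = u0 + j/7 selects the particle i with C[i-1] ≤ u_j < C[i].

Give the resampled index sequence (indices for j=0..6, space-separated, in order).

C = [1/12, 1/4, 1/2, 5/6, 5/6, 23/24, 1]
j=0: u_0=11/210 ∈ [0, 1/12) → index 0
j=1: u_1=41/210 ∈ [1/12, 1/4) → index 1
j=2: u_2=71/210 ∈ [1/4, 1/2) → index 2
j=3: u_3=101/210 ∈ [1/4, 1/2) → index 2
j=4: u_4=131/210 ∈ [1/2, 5/6) → index 3
j=5: u_5=23/30 ∈ [1/2, 5/6) → index 3
j=6: u_6=191/210 ∈ [5/6, 23/24) → index 5

0 1 2 2 3 3 5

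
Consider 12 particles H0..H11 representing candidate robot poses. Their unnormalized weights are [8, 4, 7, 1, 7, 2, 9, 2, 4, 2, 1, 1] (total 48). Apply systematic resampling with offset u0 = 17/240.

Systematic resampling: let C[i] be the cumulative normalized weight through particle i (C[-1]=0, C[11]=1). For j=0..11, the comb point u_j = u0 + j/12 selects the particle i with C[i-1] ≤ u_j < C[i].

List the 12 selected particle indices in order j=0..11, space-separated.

0 0 1 2 3 4 5 6 6 7 8 11

C = [1/6, 1/4, 19/48, 5/12, 9/16, 29/48, 19/24, 5/6, 11/12, 23/24, 47/48, 1]
j=0: u_0=17/240 ∈ [0, 1/6) → index 0
j=1: u_1=37/240 ∈ [0, 1/6) → index 0
j=2: u_2=19/80 ∈ [1/6, 1/4) → index 1
j=3: u_3=77/240 ∈ [1/4, 19/48) → index 2
j=4: u_4=97/240 ∈ [19/48, 5/12) → index 3
j=5: u_5=39/80 ∈ [5/12, 9/16) → index 4
j=6: u_6=137/240 ∈ [9/16, 29/48) → index 5
j=7: u_7=157/240 ∈ [29/48, 19/24) → index 6
j=8: u_8=59/80 ∈ [29/48, 19/24) → index 6
j=9: u_9=197/240 ∈ [19/24, 5/6) → index 7
j=10: u_10=217/240 ∈ [5/6, 11/12) → index 8
j=11: u_11=79/80 ∈ [47/48, 1) → index 11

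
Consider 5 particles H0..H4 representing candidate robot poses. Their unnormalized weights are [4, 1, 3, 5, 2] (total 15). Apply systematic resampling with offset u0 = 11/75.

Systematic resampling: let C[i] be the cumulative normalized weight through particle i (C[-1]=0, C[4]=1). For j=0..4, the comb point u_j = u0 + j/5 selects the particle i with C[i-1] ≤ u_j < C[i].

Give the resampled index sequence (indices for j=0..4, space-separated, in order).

C = [4/15, 1/3, 8/15, 13/15, 1]
j=0: u_0=11/75 ∈ [0, 4/15) → index 0
j=1: u_1=26/75 ∈ [1/3, 8/15) → index 2
j=2: u_2=41/75 ∈ [8/15, 13/15) → index 3
j=3: u_3=56/75 ∈ [8/15, 13/15) → index 3
j=4: u_4=71/75 ∈ [13/15, 1) → index 4

0 2 3 3 4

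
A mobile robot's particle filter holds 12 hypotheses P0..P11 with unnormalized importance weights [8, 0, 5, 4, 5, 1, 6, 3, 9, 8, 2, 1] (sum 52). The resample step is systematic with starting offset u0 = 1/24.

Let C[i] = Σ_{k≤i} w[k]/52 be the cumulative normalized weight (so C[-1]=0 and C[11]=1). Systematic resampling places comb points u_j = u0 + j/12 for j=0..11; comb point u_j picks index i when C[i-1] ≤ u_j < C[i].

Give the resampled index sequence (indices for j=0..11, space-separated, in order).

0 0 2 3 4 6 6 8 8 9 9 10

C = [2/13, 2/13, 1/4, 17/52, 11/26, 23/52, 29/52, 8/13, 41/52, 49/52, 51/52, 1]
j=0: u_0=1/24 ∈ [0, 2/13) → index 0
j=1: u_1=1/8 ∈ [0, 2/13) → index 0
j=2: u_2=5/24 ∈ [2/13, 1/4) → index 2
j=3: u_3=7/24 ∈ [1/4, 17/52) → index 3
j=4: u_4=3/8 ∈ [17/52, 11/26) → index 4
j=5: u_5=11/24 ∈ [23/52, 29/52) → index 6
j=6: u_6=13/24 ∈ [23/52, 29/52) → index 6
j=7: u_7=5/8 ∈ [8/13, 41/52) → index 8
j=8: u_8=17/24 ∈ [8/13, 41/52) → index 8
j=9: u_9=19/24 ∈ [41/52, 49/52) → index 9
j=10: u_10=7/8 ∈ [41/52, 49/52) → index 9
j=11: u_11=23/24 ∈ [49/52, 51/52) → index 10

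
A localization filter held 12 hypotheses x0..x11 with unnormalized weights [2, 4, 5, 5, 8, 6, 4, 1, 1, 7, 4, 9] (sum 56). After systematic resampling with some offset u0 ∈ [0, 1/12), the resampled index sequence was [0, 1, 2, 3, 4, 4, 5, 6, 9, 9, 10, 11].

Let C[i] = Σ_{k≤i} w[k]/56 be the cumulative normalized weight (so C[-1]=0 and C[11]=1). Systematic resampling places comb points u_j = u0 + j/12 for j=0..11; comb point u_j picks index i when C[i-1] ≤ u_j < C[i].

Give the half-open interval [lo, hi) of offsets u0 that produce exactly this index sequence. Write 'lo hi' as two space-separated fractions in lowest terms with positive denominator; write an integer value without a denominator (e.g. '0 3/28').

C = [1/28, 3/28, 11/56, 2/7, 3/7, 15/28, 17/28, 5/8, 9/14, 43/56, 47/56, 1]
j=0 picked index 0: u0 ∈ [0, 1/28)
j=1 picked index 1: u0 ∈ [-1/21, 1/42)
j=2 picked index 2: u0 ∈ [-5/84, 5/168)
j=3 picked index 3: u0 ∈ [-3/56, 1/28)
j=4 picked index 4: u0 ∈ [-1/21, 2/21)
j=5 picked index 4: u0 ∈ [-11/84, 1/84)
j=6 picked index 5: u0 ∈ [-1/14, 1/28)
j=7 picked index 6: u0 ∈ [-1/21, 1/42)
j=8 picked index 9: u0 ∈ [-1/42, 17/168)
j=9 picked index 9: u0 ∈ [-3/28, 1/56)
j=10 picked index 10: u0 ∈ [-11/168, 1/168)
j=11 picked index 11: u0 ∈ [-13/168, 1/12)
intersection: [0, 1/168)

0 1/168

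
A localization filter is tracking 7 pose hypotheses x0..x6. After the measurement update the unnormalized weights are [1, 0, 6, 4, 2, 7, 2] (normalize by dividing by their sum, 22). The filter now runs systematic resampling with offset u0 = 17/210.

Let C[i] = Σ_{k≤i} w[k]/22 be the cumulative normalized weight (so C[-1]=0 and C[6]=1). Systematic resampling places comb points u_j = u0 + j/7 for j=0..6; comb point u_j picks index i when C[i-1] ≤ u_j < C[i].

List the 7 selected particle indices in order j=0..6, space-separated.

2 2 3 4 5 5 6

C = [1/22, 1/22, 7/22, 1/2, 13/22, 10/11, 1]
j=0: u_0=17/210 ∈ [1/22, 7/22) → index 2
j=1: u_1=47/210 ∈ [1/22, 7/22) → index 2
j=2: u_2=11/30 ∈ [7/22, 1/2) → index 3
j=3: u_3=107/210 ∈ [1/2, 13/22) → index 4
j=4: u_4=137/210 ∈ [13/22, 10/11) → index 5
j=5: u_5=167/210 ∈ [13/22, 10/11) → index 5
j=6: u_6=197/210 ∈ [10/11, 1) → index 6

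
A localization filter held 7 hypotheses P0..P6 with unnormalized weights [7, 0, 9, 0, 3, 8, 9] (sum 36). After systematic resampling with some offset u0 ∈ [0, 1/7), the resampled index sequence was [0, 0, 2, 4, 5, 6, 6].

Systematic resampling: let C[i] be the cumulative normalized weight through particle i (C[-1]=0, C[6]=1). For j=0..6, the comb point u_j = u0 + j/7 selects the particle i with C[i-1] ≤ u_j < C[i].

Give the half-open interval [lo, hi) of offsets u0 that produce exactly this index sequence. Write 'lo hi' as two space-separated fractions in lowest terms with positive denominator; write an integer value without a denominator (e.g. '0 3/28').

1/28 13/252

C = [7/36, 7/36, 4/9, 4/9, 19/36, 3/4, 1]
j=0 picked index 0: u0 ∈ [0, 7/36)
j=1 picked index 0: u0 ∈ [-1/7, 13/252)
j=2 picked index 2: u0 ∈ [-23/252, 10/63)
j=3 picked index 4: u0 ∈ [1/63, 25/252)
j=4 picked index 5: u0 ∈ [-11/252, 5/28)
j=5 picked index 6: u0 ∈ [1/28, 2/7)
j=6 picked index 6: u0 ∈ [-3/28, 1/7)
intersection: [1/28, 13/252)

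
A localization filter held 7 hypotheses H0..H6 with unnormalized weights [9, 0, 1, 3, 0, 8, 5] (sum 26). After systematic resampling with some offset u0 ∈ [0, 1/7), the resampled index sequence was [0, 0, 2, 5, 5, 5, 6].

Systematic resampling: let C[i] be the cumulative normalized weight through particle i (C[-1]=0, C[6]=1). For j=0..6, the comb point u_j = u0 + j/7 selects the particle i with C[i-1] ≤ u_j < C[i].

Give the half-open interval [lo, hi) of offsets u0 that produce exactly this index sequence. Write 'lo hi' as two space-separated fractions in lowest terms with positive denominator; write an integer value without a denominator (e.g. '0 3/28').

C = [9/26, 9/26, 5/13, 1/2, 1/2, 21/26, 1]
j=0 picked index 0: u0 ∈ [0, 9/26)
j=1 picked index 0: u0 ∈ [-1/7, 37/182)
j=2 picked index 2: u0 ∈ [11/182, 9/91)
j=3 picked index 5: u0 ∈ [1/14, 69/182)
j=4 picked index 5: u0 ∈ [-1/14, 43/182)
j=5 picked index 5: u0 ∈ [-3/14, 17/182)
j=6 picked index 6: u0 ∈ [-9/182, 1/7)
intersection: [1/14, 17/182)

1/14 17/182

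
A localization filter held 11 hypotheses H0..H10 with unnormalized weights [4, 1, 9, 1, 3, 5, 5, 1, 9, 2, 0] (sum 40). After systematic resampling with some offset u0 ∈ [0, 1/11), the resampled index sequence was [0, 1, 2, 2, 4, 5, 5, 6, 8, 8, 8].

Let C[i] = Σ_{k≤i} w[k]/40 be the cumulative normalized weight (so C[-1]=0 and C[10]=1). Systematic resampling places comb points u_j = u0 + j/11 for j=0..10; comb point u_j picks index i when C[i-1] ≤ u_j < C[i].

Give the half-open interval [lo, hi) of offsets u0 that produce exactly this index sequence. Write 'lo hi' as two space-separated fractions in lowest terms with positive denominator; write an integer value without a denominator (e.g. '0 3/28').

1/88 13/440

C = [1/10, 1/8, 7/20, 3/8, 9/20, 23/40, 7/10, 29/40, 19/20, 1, 1]
j=0 picked index 0: u0 ∈ [0, 1/10)
j=1 picked index 1: u0 ∈ [1/110, 3/88)
j=2 picked index 2: u0 ∈ [-5/88, 37/220)
j=3 picked index 2: u0 ∈ [-13/88, 17/220)
j=4 picked index 4: u0 ∈ [1/88, 19/220)
j=5 picked index 5: u0 ∈ [-1/220, 53/440)
j=6 picked index 5: u0 ∈ [-21/220, 13/440)
j=7 picked index 6: u0 ∈ [-27/440, 7/110)
j=8 picked index 8: u0 ∈ [-1/440, 49/220)
j=9 picked index 8: u0 ∈ [-41/440, 29/220)
j=10 picked index 8: u0 ∈ [-81/440, 9/220)
intersection: [1/88, 13/440)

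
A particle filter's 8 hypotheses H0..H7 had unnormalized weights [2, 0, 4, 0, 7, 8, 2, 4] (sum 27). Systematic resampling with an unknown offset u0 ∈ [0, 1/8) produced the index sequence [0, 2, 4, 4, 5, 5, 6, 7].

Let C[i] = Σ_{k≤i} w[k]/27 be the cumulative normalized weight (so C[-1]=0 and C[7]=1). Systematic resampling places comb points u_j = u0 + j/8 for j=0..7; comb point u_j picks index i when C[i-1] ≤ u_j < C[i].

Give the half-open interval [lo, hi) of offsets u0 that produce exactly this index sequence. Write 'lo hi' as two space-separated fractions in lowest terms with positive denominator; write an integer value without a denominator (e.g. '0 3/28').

1/36 2/27

C = [2/27, 2/27, 2/9, 2/9, 13/27, 7/9, 23/27, 1]
j=0 picked index 0: u0 ∈ [0, 2/27)
j=1 picked index 2: u0 ∈ [-11/216, 7/72)
j=2 picked index 4: u0 ∈ [-1/36, 25/108)
j=3 picked index 4: u0 ∈ [-11/72, 23/216)
j=4 picked index 5: u0 ∈ [-1/54, 5/18)
j=5 picked index 5: u0 ∈ [-31/216, 11/72)
j=6 picked index 6: u0 ∈ [1/36, 11/108)
j=7 picked index 7: u0 ∈ [-5/216, 1/8)
intersection: [1/36, 2/27)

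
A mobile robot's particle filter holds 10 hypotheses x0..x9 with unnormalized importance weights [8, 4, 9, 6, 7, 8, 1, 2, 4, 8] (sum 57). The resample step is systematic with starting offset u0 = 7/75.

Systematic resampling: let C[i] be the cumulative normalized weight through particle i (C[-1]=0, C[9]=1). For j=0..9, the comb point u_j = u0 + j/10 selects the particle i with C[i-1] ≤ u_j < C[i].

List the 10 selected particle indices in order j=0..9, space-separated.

0 1 2 3 4 4 5 8 9 9

C = [8/57, 4/19, 7/19, 9/19, 34/57, 14/19, 43/57, 15/19, 49/57, 1]
j=0: u_0=7/75 ∈ [0, 8/57) → index 0
j=1: u_1=29/150 ∈ [8/57, 4/19) → index 1
j=2: u_2=22/75 ∈ [4/19, 7/19) → index 2
j=3: u_3=59/150 ∈ [7/19, 9/19) → index 3
j=4: u_4=37/75 ∈ [9/19, 34/57) → index 4
j=5: u_5=89/150 ∈ [9/19, 34/57) → index 4
j=6: u_6=52/75 ∈ [34/57, 14/19) → index 5
j=7: u_7=119/150 ∈ [15/19, 49/57) → index 8
j=8: u_8=67/75 ∈ [49/57, 1) → index 9
j=9: u_9=149/150 ∈ [49/57, 1) → index 9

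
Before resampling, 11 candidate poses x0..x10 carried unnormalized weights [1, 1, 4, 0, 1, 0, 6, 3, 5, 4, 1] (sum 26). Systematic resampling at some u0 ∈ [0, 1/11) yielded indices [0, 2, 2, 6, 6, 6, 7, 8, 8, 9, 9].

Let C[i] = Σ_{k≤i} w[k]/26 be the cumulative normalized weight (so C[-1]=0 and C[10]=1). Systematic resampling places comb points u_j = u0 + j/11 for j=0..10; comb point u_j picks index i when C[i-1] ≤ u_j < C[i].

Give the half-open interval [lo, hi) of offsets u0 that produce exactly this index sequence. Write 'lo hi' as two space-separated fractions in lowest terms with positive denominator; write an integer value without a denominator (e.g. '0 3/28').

0 1/26

C = [1/26, 1/13, 3/13, 3/13, 7/26, 7/26, 1/2, 8/13, 21/26, 25/26, 1]
j=0 picked index 0: u0 ∈ [0, 1/26)
j=1 picked index 2: u0 ∈ [-2/143, 20/143)
j=2 picked index 2: u0 ∈ [-15/143, 7/143)
j=3 picked index 6: u0 ∈ [-1/286, 5/22)
j=4 picked index 6: u0 ∈ [-27/286, 3/22)
j=5 picked index 6: u0 ∈ [-53/286, 1/22)
j=6 picked index 7: u0 ∈ [-1/22, 10/143)
j=7 picked index 8: u0 ∈ [-3/143, 49/286)
j=8 picked index 8: u0 ∈ [-16/143, 23/286)
j=9 picked index 9: u0 ∈ [-3/286, 41/286)
j=10 picked index 9: u0 ∈ [-29/286, 15/286)
intersection: [0, 1/26)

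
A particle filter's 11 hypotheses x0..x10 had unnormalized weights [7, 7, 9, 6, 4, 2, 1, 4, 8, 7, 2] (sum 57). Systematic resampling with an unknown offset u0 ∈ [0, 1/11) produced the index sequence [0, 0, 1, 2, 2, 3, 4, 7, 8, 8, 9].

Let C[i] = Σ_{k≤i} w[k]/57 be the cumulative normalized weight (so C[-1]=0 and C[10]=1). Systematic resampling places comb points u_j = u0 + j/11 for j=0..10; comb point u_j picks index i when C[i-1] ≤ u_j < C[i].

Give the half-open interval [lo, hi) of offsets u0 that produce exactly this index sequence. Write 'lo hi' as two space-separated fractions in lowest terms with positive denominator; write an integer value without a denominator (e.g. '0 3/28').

0 5/209

C = [7/57, 14/57, 23/57, 29/57, 11/19, 35/57, 12/19, 40/57, 16/19, 55/57, 1]
j=0 picked index 0: u0 ∈ [0, 7/57)
j=1 picked index 0: u0 ∈ [-1/11, 20/627)
j=2 picked index 1: u0 ∈ [-37/627, 40/627)
j=3 picked index 2: u0 ∈ [-17/627, 82/627)
j=4 picked index 2: u0 ∈ [-74/627, 25/627)
j=5 picked index 3: u0 ∈ [-32/627, 34/627)
j=6 picked index 4: u0 ∈ [-23/627, 7/209)
j=7 picked index 7: u0 ∈ [-1/209, 41/627)
j=8 picked index 8: u0 ∈ [-16/627, 24/209)
j=9 picked index 8: u0 ∈ [-73/627, 5/209)
j=10 picked index 9: u0 ∈ [-14/209, 35/627)
intersection: [0, 5/209)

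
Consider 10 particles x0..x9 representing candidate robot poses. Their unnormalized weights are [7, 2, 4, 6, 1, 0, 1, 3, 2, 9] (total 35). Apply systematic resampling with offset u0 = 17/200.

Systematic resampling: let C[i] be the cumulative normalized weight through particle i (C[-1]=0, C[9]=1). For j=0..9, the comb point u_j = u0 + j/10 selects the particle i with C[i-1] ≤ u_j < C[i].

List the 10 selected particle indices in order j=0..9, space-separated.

0 0 2 3 3 6 7 9 9 9

C = [1/5, 9/35, 13/35, 19/35, 4/7, 4/7, 3/5, 24/35, 26/35, 1]
j=0: u_0=17/200 ∈ [0, 1/5) → index 0
j=1: u_1=37/200 ∈ [0, 1/5) → index 0
j=2: u_2=57/200 ∈ [9/35, 13/35) → index 2
j=3: u_3=77/200 ∈ [13/35, 19/35) → index 3
j=4: u_4=97/200 ∈ [13/35, 19/35) → index 3
j=5: u_5=117/200 ∈ [4/7, 3/5) → index 6
j=6: u_6=137/200 ∈ [3/5, 24/35) → index 7
j=7: u_7=157/200 ∈ [26/35, 1) → index 9
j=8: u_8=177/200 ∈ [26/35, 1) → index 9
j=9: u_9=197/200 ∈ [26/35, 1) → index 9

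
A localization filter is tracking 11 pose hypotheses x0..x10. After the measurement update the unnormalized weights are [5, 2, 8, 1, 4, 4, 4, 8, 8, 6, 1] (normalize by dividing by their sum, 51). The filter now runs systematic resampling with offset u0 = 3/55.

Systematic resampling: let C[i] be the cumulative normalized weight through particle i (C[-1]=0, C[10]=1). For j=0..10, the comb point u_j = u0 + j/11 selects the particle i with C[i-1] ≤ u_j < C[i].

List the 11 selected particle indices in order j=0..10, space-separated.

0 2 2 4 5 6 7 7 8 9 9

C = [5/51, 7/51, 5/17, 16/51, 20/51, 8/17, 28/51, 12/17, 44/51, 50/51, 1]
j=0: u_0=3/55 ∈ [0, 5/51) → index 0
j=1: u_1=8/55 ∈ [7/51, 5/17) → index 2
j=2: u_2=13/55 ∈ [7/51, 5/17) → index 2
j=3: u_3=18/55 ∈ [16/51, 20/51) → index 4
j=4: u_4=23/55 ∈ [20/51, 8/17) → index 5
j=5: u_5=28/55 ∈ [8/17, 28/51) → index 6
j=6: u_6=3/5 ∈ [28/51, 12/17) → index 7
j=7: u_7=38/55 ∈ [28/51, 12/17) → index 7
j=8: u_8=43/55 ∈ [12/17, 44/51) → index 8
j=9: u_9=48/55 ∈ [44/51, 50/51) → index 9
j=10: u_10=53/55 ∈ [44/51, 50/51) → index 9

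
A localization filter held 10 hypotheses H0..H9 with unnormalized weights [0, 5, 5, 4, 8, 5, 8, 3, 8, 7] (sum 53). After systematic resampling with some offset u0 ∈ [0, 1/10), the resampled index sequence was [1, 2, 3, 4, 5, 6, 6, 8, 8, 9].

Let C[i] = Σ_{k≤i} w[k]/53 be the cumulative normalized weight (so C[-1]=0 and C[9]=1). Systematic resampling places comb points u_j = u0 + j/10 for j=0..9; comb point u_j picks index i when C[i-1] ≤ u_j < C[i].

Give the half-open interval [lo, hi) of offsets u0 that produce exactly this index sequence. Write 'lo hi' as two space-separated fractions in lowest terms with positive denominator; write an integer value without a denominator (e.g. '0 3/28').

C = [0, 5/53, 10/53, 14/53, 22/53, 27/53, 35/53, 38/53, 46/53, 1]
j=0 picked index 1: u0 ∈ [0, 5/53)
j=1 picked index 2: u0 ∈ [-3/530, 47/530)
j=2 picked index 3: u0 ∈ [-3/265, 17/265)
j=3 picked index 4: u0 ∈ [-19/530, 61/530)
j=4 picked index 5: u0 ∈ [4/265, 29/265)
j=5 picked index 6: u0 ∈ [1/106, 17/106)
j=6 picked index 6: u0 ∈ [-24/265, 16/265)
j=7 picked index 8: u0 ∈ [9/530, 89/530)
j=8 picked index 8: u0 ∈ [-22/265, 18/265)
j=9 picked index 9: u0 ∈ [-17/530, 1/10)
intersection: [9/530, 16/265)

9/530 16/265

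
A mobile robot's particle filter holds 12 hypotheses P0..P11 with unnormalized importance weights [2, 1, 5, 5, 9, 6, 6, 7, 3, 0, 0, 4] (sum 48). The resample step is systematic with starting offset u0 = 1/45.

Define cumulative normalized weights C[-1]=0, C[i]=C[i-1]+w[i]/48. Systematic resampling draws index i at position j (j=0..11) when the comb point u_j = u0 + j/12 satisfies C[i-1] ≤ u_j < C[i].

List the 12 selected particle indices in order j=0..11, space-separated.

C = [1/24, 1/16, 1/6, 13/48, 11/24, 7/12, 17/24, 41/48, 11/12, 11/12, 11/12, 1]
j=0: u_0=1/45 ∈ [0, 1/24) → index 0
j=1: u_1=19/180 ∈ [1/16, 1/6) → index 2
j=2: u_2=17/90 ∈ [1/6, 13/48) → index 3
j=3: u_3=49/180 ∈ [13/48, 11/24) → index 4
j=4: u_4=16/45 ∈ [13/48, 11/24) → index 4
j=5: u_5=79/180 ∈ [13/48, 11/24) → index 4
j=6: u_6=47/90 ∈ [11/24, 7/12) → index 5
j=7: u_7=109/180 ∈ [7/12, 17/24) → index 6
j=8: u_8=31/45 ∈ [7/12, 17/24) → index 6
j=9: u_9=139/180 ∈ [17/24, 41/48) → index 7
j=10: u_10=77/90 ∈ [41/48, 11/12) → index 8
j=11: u_11=169/180 ∈ [11/12, 1) → index 11

0 2 3 4 4 4 5 6 6 7 8 11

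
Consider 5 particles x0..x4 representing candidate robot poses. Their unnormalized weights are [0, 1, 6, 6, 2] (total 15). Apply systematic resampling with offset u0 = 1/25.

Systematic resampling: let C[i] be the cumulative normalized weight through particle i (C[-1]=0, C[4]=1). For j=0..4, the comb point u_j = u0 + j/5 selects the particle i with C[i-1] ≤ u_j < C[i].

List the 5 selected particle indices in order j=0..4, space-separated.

C = [0, 1/15, 7/15, 13/15, 1]
j=0: u_0=1/25 ∈ [0, 1/15) → index 1
j=1: u_1=6/25 ∈ [1/15, 7/15) → index 2
j=2: u_2=11/25 ∈ [1/15, 7/15) → index 2
j=3: u_3=16/25 ∈ [7/15, 13/15) → index 3
j=4: u_4=21/25 ∈ [7/15, 13/15) → index 3

1 2 2 3 3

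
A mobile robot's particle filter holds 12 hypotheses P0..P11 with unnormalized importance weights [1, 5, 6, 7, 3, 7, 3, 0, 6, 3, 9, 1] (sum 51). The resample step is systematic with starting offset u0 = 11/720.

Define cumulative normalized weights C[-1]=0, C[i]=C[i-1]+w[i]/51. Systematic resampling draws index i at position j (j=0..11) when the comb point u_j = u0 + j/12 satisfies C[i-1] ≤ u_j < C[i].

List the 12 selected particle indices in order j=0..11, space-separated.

0 1 2 3 3 5 5 6 8 9 10 10

C = [1/51, 2/17, 4/17, 19/51, 22/51, 29/51, 32/51, 32/51, 38/51, 41/51, 50/51, 1]
j=0: u_0=11/720 ∈ [0, 1/51) → index 0
j=1: u_1=71/720 ∈ [1/51, 2/17) → index 1
j=2: u_2=131/720 ∈ [2/17, 4/17) → index 2
j=3: u_3=191/720 ∈ [4/17, 19/51) → index 3
j=4: u_4=251/720 ∈ [4/17, 19/51) → index 3
j=5: u_5=311/720 ∈ [22/51, 29/51) → index 5
j=6: u_6=371/720 ∈ [22/51, 29/51) → index 5
j=7: u_7=431/720 ∈ [29/51, 32/51) → index 6
j=8: u_8=491/720 ∈ [32/51, 38/51) → index 8
j=9: u_9=551/720 ∈ [38/51, 41/51) → index 9
j=10: u_10=611/720 ∈ [41/51, 50/51) → index 10
j=11: u_11=671/720 ∈ [41/51, 50/51) → index 10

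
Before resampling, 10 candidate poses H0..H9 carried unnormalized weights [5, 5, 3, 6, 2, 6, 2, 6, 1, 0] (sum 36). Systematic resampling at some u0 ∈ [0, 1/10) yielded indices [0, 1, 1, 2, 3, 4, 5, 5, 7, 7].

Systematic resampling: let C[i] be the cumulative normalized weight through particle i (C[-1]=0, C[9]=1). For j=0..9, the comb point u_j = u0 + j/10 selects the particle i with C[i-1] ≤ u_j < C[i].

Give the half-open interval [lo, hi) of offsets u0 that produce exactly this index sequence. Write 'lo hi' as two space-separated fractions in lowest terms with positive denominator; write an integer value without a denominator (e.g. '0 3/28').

C = [5/36, 5/18, 13/36, 19/36, 7/12, 3/4, 29/36, 35/36, 1, 1]
j=0 picked index 0: u0 ∈ [0, 5/36)
j=1 picked index 1: u0 ∈ [7/180, 8/45)
j=2 picked index 1: u0 ∈ [-11/180, 7/90)
j=3 picked index 2: u0 ∈ [-1/45, 11/180)
j=4 picked index 3: u0 ∈ [-7/180, 23/180)
j=5 picked index 4: u0 ∈ [1/36, 1/12)
j=6 picked index 5: u0 ∈ [-1/60, 3/20)
j=7 picked index 5: u0 ∈ [-7/60, 1/20)
j=8 picked index 7: u0 ∈ [1/180, 31/180)
j=9 picked index 7: u0 ∈ [-17/180, 13/180)
intersection: [7/180, 1/20)

7/180 1/20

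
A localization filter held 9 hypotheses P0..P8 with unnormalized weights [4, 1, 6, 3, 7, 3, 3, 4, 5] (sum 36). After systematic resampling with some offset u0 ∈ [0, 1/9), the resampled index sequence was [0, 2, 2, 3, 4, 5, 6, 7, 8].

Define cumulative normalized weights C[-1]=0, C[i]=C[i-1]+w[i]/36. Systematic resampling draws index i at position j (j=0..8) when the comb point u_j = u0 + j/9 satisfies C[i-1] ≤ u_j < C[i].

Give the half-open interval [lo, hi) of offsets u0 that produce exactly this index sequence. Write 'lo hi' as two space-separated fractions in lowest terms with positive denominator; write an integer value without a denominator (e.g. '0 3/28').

C = [1/9, 5/36, 11/36, 7/18, 7/12, 2/3, 3/4, 31/36, 1]
j=0 picked index 0: u0 ∈ [0, 1/9)
j=1 picked index 2: u0 ∈ [1/36, 7/36)
j=2 picked index 2: u0 ∈ [-1/12, 1/12)
j=3 picked index 3: u0 ∈ [-1/36, 1/18)
j=4 picked index 4: u0 ∈ [-1/18, 5/36)
j=5 picked index 5: u0 ∈ [1/36, 1/9)
j=6 picked index 6: u0 ∈ [0, 1/12)
j=7 picked index 7: u0 ∈ [-1/36, 1/12)
j=8 picked index 8: u0 ∈ [-1/36, 1/9)
intersection: [1/36, 1/18)

1/36 1/18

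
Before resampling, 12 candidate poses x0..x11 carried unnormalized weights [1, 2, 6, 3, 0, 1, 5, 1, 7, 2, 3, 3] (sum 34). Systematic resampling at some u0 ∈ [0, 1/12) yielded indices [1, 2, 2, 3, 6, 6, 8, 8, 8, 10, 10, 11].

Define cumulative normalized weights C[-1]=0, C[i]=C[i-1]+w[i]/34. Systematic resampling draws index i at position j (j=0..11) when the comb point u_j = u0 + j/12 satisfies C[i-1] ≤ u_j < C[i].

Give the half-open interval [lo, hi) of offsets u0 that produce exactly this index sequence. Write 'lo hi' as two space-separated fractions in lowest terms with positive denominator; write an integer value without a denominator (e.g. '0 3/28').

5/68 4/51

C = [1/34, 3/34, 9/34, 6/17, 6/17, 13/34, 9/17, 19/34, 13/17, 14/17, 31/34, 1]
j=0 picked index 1: u0 ∈ [1/34, 3/34)
j=1 picked index 2: u0 ∈ [1/204, 37/204)
j=2 picked index 2: u0 ∈ [-4/51, 5/51)
j=3 picked index 3: u0 ∈ [1/68, 7/68)
j=4 picked index 6: u0 ∈ [5/102, 10/51)
j=5 picked index 6: u0 ∈ [-7/204, 23/204)
j=6 picked index 8: u0 ∈ [1/17, 9/34)
j=7 picked index 8: u0 ∈ [-5/204, 37/204)
j=8 picked index 8: u0 ∈ [-11/102, 5/51)
j=9 picked index 10: u0 ∈ [5/68, 11/68)
j=10 picked index 10: u0 ∈ [-1/102, 4/51)
j=11 picked index 11: u0 ∈ [-1/204, 1/12)
intersection: [5/68, 4/51)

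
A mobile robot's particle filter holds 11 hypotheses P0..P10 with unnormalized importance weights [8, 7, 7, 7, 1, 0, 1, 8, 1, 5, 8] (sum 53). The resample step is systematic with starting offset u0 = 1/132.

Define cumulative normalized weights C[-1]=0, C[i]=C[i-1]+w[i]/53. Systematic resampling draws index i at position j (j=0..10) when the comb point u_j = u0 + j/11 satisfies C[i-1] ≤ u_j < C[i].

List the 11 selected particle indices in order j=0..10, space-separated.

0 0 1 1 2 3 4 7 7 9 10

C = [8/53, 15/53, 22/53, 29/53, 30/53, 30/53, 31/53, 39/53, 40/53, 45/53, 1]
j=0: u_0=1/132 ∈ [0, 8/53) → index 0
j=1: u_1=13/132 ∈ [0, 8/53) → index 0
j=2: u_2=25/132 ∈ [8/53, 15/53) → index 1
j=3: u_3=37/132 ∈ [8/53, 15/53) → index 1
j=4: u_4=49/132 ∈ [15/53, 22/53) → index 2
j=5: u_5=61/132 ∈ [22/53, 29/53) → index 3
j=6: u_6=73/132 ∈ [29/53, 30/53) → index 4
j=7: u_7=85/132 ∈ [31/53, 39/53) → index 7
j=8: u_8=97/132 ∈ [31/53, 39/53) → index 7
j=9: u_9=109/132 ∈ [40/53, 45/53) → index 9
j=10: u_10=11/12 ∈ [45/53, 1) → index 10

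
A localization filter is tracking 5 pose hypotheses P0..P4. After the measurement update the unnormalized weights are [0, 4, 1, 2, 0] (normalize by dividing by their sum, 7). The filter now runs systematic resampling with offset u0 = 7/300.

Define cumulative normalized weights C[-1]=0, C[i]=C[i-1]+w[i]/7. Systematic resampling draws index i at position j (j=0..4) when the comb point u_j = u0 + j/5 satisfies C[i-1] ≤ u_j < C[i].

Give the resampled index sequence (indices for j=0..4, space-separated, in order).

1 1 1 2 3

C = [0, 4/7, 5/7, 1, 1]
j=0: u_0=7/300 ∈ [0, 4/7) → index 1
j=1: u_1=67/300 ∈ [0, 4/7) → index 1
j=2: u_2=127/300 ∈ [0, 4/7) → index 1
j=3: u_3=187/300 ∈ [4/7, 5/7) → index 2
j=4: u_4=247/300 ∈ [5/7, 1) → index 3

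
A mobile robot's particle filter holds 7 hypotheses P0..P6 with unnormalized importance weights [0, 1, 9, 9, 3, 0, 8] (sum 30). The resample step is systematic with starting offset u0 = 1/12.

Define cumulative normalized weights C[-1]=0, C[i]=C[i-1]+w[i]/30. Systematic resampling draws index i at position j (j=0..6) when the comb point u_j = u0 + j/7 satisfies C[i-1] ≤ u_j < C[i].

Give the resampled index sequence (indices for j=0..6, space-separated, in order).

C = [0, 1/30, 1/3, 19/30, 11/15, 11/15, 1]
j=0: u_0=1/12 ∈ [1/30, 1/3) → index 2
j=1: u_1=19/84 ∈ [1/30, 1/3) → index 2
j=2: u_2=31/84 ∈ [1/3, 19/30) → index 3
j=3: u_3=43/84 ∈ [1/3, 19/30) → index 3
j=4: u_4=55/84 ∈ [19/30, 11/15) → index 4
j=5: u_5=67/84 ∈ [11/15, 1) → index 6
j=6: u_6=79/84 ∈ [11/15, 1) → index 6

2 2 3 3 4 6 6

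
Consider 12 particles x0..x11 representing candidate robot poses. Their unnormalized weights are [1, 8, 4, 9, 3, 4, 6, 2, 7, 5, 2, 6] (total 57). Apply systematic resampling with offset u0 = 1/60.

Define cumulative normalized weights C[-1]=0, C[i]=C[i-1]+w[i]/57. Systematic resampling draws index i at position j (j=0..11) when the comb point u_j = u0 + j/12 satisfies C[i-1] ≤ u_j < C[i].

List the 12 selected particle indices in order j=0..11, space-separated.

C = [1/57, 3/19, 13/57, 22/57, 25/57, 29/57, 35/57, 37/57, 44/57, 49/57, 17/19, 1]
j=0: u_0=1/60 ∈ [0, 1/57) → index 0
j=1: u_1=1/10 ∈ [1/57, 3/19) → index 1
j=2: u_2=11/60 ∈ [3/19, 13/57) → index 2
j=3: u_3=4/15 ∈ [13/57, 22/57) → index 3
j=4: u_4=7/20 ∈ [13/57, 22/57) → index 3
j=5: u_5=13/30 ∈ [22/57, 25/57) → index 4
j=6: u_6=31/60 ∈ [29/57, 35/57) → index 6
j=7: u_7=3/5 ∈ [29/57, 35/57) → index 6
j=8: u_8=41/60 ∈ [37/57, 44/57) → index 8
j=9: u_9=23/30 ∈ [37/57, 44/57) → index 8
j=10: u_10=17/20 ∈ [44/57, 49/57) → index 9
j=11: u_11=14/15 ∈ [17/19, 1) → index 11

0 1 2 3 3 4 6 6 8 8 9 11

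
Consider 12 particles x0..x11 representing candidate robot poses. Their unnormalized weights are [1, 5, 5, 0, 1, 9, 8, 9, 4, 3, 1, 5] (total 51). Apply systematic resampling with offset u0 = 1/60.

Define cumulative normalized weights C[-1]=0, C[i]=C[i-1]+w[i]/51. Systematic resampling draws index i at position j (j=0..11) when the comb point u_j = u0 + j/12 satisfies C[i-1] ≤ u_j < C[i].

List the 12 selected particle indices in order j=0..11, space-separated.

C = [1/51, 2/17, 11/51, 11/51, 4/17, 7/17, 29/51, 38/51, 14/17, 15/17, 46/51, 1]
j=0: u_0=1/60 ∈ [0, 1/51) → index 0
j=1: u_1=1/10 ∈ [1/51, 2/17) → index 1
j=2: u_2=11/60 ∈ [2/17, 11/51) → index 2
j=3: u_3=4/15 ∈ [4/17, 7/17) → index 5
j=4: u_4=7/20 ∈ [4/17, 7/17) → index 5
j=5: u_5=13/30 ∈ [7/17, 29/51) → index 6
j=6: u_6=31/60 ∈ [7/17, 29/51) → index 6
j=7: u_7=3/5 ∈ [29/51, 38/51) → index 7
j=8: u_8=41/60 ∈ [29/51, 38/51) → index 7
j=9: u_9=23/30 ∈ [38/51, 14/17) → index 8
j=10: u_10=17/20 ∈ [14/17, 15/17) → index 9
j=11: u_11=14/15 ∈ [46/51, 1) → index 11

0 1 2 5 5 6 6 7 7 8 9 11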